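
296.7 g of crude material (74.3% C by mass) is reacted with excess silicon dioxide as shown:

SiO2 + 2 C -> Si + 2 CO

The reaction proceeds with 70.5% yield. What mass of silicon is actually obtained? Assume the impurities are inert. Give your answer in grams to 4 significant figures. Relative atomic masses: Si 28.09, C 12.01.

Pure C available = 296.7 g × 0.743 = 220.45 g.
M(C) = 12.01 g/mol.
M(Si) = 28.09 g/mol.
n(C) = 220.45 g / 12.01 g/mol = 18.355 mol.
From the equation the C:Si mole ratio is 2:1, so n(Si) = 18.355 × 1/2 = 9.1777 mol.
Mass of Si = 9.1777 mol × 28.09 g/mol = 257.80 g.
Actual mass collected = 257.80 g × 0.705 = 181.75 g.

181.7 g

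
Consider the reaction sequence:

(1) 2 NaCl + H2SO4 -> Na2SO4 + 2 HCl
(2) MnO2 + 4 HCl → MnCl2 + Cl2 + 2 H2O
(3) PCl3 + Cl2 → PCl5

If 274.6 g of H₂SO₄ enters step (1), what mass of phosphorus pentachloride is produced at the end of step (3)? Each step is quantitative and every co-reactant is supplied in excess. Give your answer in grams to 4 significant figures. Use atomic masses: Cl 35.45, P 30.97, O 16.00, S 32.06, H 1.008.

291.5 g

M(H2SO4) = 2(1.008) + 32.06 + 4(16.00) = 98.076 g/mol.
M(PCl5) = 30.97 + 5(35.45) = 208.22 g/mol.
n(H2SO4) = 274.6 / 98.076 = 2.7999 mol.
Reaction (1): H2SO4→HCl ratio 1:2 ⇒ n(HCl) = 5.5997 mol.
Reaction (2): HCl→Cl2 ratio 4:1 ⇒ n(Cl2) = 1.3999 mol.
Reaction (3): Cl2→PCl5 ratio 1:1 ⇒ n(PCl5) = 1.3999 mol.
Mass of PCl5 = 1.3999 × 208.22 = 291.49 g.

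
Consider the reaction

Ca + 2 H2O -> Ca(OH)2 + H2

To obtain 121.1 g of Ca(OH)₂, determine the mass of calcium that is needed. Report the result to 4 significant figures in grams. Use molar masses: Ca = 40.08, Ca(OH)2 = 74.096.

65.51 g

n(Ca(OH)2) = 121.10 g / 74.096 g/mol = 1.6344 mol.
From the equation the Ca(OH)2:Ca mole ratio is 1:1, so n(Ca) = 1.6344 × 1/1 = 1.6344 mol.
Mass of Ca = 1.6344 mol × 40.08 g/mol = 65.505 g.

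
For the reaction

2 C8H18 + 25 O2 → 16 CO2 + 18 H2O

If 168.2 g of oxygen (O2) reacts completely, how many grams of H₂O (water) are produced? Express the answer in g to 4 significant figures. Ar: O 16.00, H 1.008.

M(O2) = 2(16.00) = 32.00 g/mol.
M(H2O) = 2(1.008) + 16.00 = 18.016 g/mol.
n(O2) = 168.20 g / 32.00 g/mol = 5.2562 mol.
From the equation the O2:H2O mole ratio is 25:18, so n(H2O) = 5.2562 × 18/25 = 3.7845 mol.
Mass of H2O = 3.7845 mol × 18.016 g/mol = 68.182 g.

68.18 g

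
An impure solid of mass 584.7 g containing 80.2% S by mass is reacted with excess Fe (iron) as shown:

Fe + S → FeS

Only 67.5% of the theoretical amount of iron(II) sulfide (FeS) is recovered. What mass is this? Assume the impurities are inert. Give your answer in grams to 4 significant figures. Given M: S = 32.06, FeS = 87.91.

867.9 g

Pure S available = 584.7 g × 0.802 = 468.93 g.
n(S) = 468.93 g / 32.06 g/mol = 14.627 mol.
From the equation the S:FeS mole ratio is 1:1, so n(FeS) = 14.627 × 1/1 = 14.627 mol.
Mass of FeS = 14.627 mol × 87.91 g/mol = 1285.8 g.
Actual mass collected = 1285.8 g × 0.675 = 867.93 g.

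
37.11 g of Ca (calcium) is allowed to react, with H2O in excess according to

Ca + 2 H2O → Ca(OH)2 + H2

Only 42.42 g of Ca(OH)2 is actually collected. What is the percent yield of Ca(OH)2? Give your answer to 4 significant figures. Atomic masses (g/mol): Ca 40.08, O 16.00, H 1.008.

61.83 %

M(Ca) = 40.08 g/mol.
M(Ca(OH)2) = 40.08 + 2(16.00) + 2(1.008) = 74.096 g/mol.
n(Ca) = 37.110 g / 40.08 g/mol = 0.92590 mol.
From the equation the Ca:Ca(OH)2 mole ratio is 1:1, so n(Ca(OH)2) = 0.92590 × 1/1 = 0.92590 mol.
Mass of Ca(OH)2 = 0.92590 mol × 74.096 g/mol = 68.605 g.
This is the theoretical yield. Percent yield = 42.42 g / 68.605 g × 100% = 61.832%.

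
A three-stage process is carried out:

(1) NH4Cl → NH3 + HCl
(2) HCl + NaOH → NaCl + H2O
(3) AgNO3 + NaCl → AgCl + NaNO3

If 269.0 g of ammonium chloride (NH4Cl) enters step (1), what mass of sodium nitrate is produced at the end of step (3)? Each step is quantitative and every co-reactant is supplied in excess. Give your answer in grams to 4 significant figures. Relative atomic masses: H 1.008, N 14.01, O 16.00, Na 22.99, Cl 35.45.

427.4 g

M(NH4Cl) = 14.01 + 4(1.008) + 35.45 = 53.492 g/mol.
M(NaNO3) = 22.99 + 14.01 + 3(16.00) = 85.00 g/mol.
n(NH4Cl) = 269.0 / 53.492 = 5.0288 mol.
Reaction (1): NH4Cl→HCl ratio 1:1 ⇒ n(HCl) = 5.0288 mol.
Reaction (2): HCl→NaCl ratio 1:1 ⇒ n(NaCl) = 5.0288 mol.
Reaction (3): NaCl→NaNO3 ratio 1:1 ⇒ n(NaNO3) = 5.0288 mol.
Mass of NaNO3 = 5.0288 × 85.00 = 427.45 g.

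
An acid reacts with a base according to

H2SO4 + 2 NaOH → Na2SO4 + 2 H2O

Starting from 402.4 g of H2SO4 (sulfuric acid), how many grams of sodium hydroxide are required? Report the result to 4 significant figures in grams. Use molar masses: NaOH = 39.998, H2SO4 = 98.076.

n(H2SO4) = 402.40 g / 98.076 g/mol = 4.1029 mol.
From the equation the H2SO4:NaOH mole ratio is 1:2, so n(NaOH) = 4.1029 × 2/1 = 8.2059 mol.
Mass of NaOH = 8.2059 mol × 39.998 g/mol = 328.22 g.

328.2 g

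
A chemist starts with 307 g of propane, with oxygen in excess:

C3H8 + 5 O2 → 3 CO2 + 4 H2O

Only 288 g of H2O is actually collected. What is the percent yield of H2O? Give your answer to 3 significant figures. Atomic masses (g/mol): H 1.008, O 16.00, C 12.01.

M(C3H8) = 3(12.01) + 8(1.008) = 44.094 g/mol.
M(H2O) = 2(1.008) + 16.00 = 18.016 g/mol.
n(C3H8) = 307.0 g / 44.094 g/mol = 6.962 mol.
From the equation the C3H8:H2O mole ratio is 1:4, so n(H2O) = 6.962 × 4/1 = 27.85 mol.
Mass of H2O = 27.85 mol × 18.016 g/mol = 501.7 g.
This is the theoretical yield. Percent yield = 288 g / 501.7 g × 100% = 57.40%.

57.4 %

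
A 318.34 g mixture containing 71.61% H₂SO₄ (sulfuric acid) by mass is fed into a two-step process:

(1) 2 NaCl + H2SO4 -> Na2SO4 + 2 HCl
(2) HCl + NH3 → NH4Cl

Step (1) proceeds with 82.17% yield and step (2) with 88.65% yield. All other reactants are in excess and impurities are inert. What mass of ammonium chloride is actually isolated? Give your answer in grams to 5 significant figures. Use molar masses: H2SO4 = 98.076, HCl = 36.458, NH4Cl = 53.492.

Pure H2SO4 = 318.34 × 0.7161 = 227.963 g.
n(H2SO4) = 227.963 / 98.076 = 2.32435 mol.
Step 1 (H2SO4:HCl = 1:2): theoretical n(HCl) = 4.64871 mol; at 82.17% yield, n(HCl) = 3.81984 mol.
Step 2 (HCl:NH4Cl = 1:1): theoretical n(NH4Cl) = 3.81984 mol, so theoretical mass = 3.81984 × 53.492 = 204.331 g.
At 88.65% yield, actual mass of NH4Cl = 204.331 × 0.8865 = 181.139 g.

181.14 g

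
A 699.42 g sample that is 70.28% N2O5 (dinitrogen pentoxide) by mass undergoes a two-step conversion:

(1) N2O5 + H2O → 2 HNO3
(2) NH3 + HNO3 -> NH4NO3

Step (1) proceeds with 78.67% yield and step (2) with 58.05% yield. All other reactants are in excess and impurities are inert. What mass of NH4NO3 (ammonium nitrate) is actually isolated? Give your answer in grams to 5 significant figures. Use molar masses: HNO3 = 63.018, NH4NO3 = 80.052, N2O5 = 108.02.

332.72 g

Pure N2O5 = 699.42 × 0.7028 = 491.552 g.
n(N2O5) = 491.552 / 108.02 = 4.55057 mol.
Step 1 (N2O5:HNO3 = 1:2): theoretical n(HNO3) = 9.10114 mol; at 78.67% yield, n(HNO3) = 7.15986 mol.
Step 2 (HNO3:NH4NO3 = 1:1): theoretical n(NH4NO3) = 7.15986 mol, so theoretical mass = 7.15986 × 80.052 = 573.161 g.
At 58.05% yield, actual mass of NH4NO3 = 573.161 × 0.5805 = 332.720 g.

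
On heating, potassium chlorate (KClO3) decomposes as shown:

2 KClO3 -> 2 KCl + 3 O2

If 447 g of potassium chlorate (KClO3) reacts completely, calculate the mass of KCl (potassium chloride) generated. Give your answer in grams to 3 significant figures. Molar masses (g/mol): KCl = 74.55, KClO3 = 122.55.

272 g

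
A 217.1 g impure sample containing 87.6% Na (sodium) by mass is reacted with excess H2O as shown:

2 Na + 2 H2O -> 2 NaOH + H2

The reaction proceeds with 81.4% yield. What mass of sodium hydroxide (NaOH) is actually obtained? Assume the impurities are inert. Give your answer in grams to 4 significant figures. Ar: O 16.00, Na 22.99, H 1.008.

Pure Na available = 217.1 g × 0.876 = 190.18 g.
M(Na) = 22.99 g/mol.
M(NaOH) = 22.99 + 16.00 + 1.008 = 39.998 g/mol.
n(Na) = 190.18 g / 22.99 g/mol = 8.2723 mol.
From the equation the Na:NaOH mole ratio is 2:2, so n(NaOH) = 8.2723 × 2/2 = 8.2723 mol.
Mass of NaOH = 8.2723 mol × 39.998 g/mol = 330.87 g.
Actual mass collected = 330.87 g × 0.814 = 269.33 g.

269.3 g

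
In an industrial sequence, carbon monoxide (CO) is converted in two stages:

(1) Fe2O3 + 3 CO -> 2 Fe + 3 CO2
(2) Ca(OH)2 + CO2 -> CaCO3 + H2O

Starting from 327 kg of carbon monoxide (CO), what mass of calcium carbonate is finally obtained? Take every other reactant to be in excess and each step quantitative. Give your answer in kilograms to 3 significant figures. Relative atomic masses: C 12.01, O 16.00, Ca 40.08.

1170 kg

M(CO) = 12.01 + 16.00 = 28.01 g/mol.
M(CaCO3) = 40.08 + 12.01 + 3(16.00) = 100.09 g/mol.
327 kg = 327000 g.
n(CO) = 327000 / 28.01 = 11670 mol.
Step 1 gives a 3:3 ratio of CO to CO2, so n(CO2) = 11670 mol.
In step 2 the CO2:CaCO3 ratio is 1:1, so n(CaCO3) = 11670 mol.
Mass of CaCO3 = 11670 × 100.09 = 1.168 × 10^6 g = 1170 kg.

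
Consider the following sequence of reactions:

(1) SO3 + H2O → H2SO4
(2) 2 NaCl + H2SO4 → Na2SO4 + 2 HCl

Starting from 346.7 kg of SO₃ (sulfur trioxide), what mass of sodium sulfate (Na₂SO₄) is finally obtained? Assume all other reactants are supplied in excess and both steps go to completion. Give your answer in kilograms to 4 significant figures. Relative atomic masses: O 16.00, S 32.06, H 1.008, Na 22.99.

M(SO3) = 32.06 + 3(16.00) = 80.06 g/mol.
M(Na2SO4) = 2(22.99) + 32.06 + 4(16.00) = 142.04 g/mol.
346.7 kg = 346700 g.
n(SO3) = 346700 / 80.06 = 4330.5 mol.
Step 1 gives a 1:1 ratio of SO3 to H2SO4, so n(H2SO4) = 4330.5 mol.
In step 2 the H2SO4:Na2SO4 ratio is 1:1, so n(Na2SO4) = 4330.5 mol.
Mass of Na2SO4 = 4330.5 × 142.04 = 615100 g = 615.1 kg.

615.1 kg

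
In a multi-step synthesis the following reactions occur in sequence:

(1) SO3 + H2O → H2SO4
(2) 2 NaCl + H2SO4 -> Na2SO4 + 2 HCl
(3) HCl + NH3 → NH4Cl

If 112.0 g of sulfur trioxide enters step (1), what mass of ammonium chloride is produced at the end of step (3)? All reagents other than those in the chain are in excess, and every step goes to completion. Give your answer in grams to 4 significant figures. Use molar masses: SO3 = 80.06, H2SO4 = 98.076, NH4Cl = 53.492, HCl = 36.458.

n(SO3) = 112.0 / 80.06 = 1.3990 mol.
Reaction (1): SO3→H2SO4 ratio 1:1 ⇒ n(H2SO4) = 1.3990 mol.
Reaction (2): H2SO4→HCl ratio 1:2 ⇒ n(HCl) = 2.7979 mol.
Reaction (3): HCl→NH4Cl ratio 1:1 ⇒ n(NH4Cl) = 2.7979 mol.
Mass of NH4Cl = 2.7979 × 53.492 = 149.67 g.

149.7 g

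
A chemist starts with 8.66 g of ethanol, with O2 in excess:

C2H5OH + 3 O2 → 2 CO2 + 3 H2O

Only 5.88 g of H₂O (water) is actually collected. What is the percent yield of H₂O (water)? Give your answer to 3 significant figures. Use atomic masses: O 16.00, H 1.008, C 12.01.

M(C2H5OH) = 2(12.01) + 6(1.008) + 16.00 = 46.068 g/mol.
M(H2O) = 2(1.008) + 16.00 = 18.016 g/mol.
n(C2H5OH) = 8.660 g / 46.068 g/mol = 0.1880 mol.
From the equation the C2H5OH:H2O mole ratio is 1:3, so n(H2O) = 0.1880 × 3/1 = 0.5639 mol.
Mass of H2O = 0.5639 mol × 18.016 g/mol = 10.16 g.
This is the theoretical yield. Percent yield = 5.88 g / 10.16 g × 100% = 57.87%.

57.9 %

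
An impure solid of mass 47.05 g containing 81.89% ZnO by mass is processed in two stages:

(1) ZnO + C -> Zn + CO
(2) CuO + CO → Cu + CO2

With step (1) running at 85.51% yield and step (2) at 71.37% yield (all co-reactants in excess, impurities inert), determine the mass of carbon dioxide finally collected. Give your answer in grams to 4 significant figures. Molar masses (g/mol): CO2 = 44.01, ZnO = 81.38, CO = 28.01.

12.72 g

Pure ZnO = 47.05 × 0.8189 = 38.529 g.
n(ZnO) = 38.529 / 81.38 = 0.47345 mol.
Step 1 (ZnO:CO = 1:1): theoretical n(CO) = 0.47345 mol; at 85.51% yield, n(CO) = 0.40485 mol.
Step 2 (CO:CO2 = 1:1): theoretical n(CO2) = 0.40485 mol, so theoretical mass = 0.40485 × 44.01 = 17.817 g.
At 71.37% yield, actual mass of CO2 = 17.817 × 0.7137 = 12.716 g.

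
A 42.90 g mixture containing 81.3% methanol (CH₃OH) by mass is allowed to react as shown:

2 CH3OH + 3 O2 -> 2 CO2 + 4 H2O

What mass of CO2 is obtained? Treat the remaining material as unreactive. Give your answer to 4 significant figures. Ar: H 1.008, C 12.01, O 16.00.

Mass of pure CH3OH = 42.90 g × 0.813 = 34.878 g.
M(CH3OH) = 12.01 + 4(1.008) + 16.00 = 32.042 g/mol.
M(CO2) = 12.01 + 2(16.00) = 44.01 g/mol.
n(CH3OH) = 34.878 g / 32.042 g/mol = 1.0885 mol.
From the equation the CH3OH:CO2 mole ratio is 2:2, so n(CO2) = 1.0885 × 2/2 = 1.0885 mol.
Mass of CO2 = 1.0885 mol × 44.01 g/mol = 47.905 g.

47.90 g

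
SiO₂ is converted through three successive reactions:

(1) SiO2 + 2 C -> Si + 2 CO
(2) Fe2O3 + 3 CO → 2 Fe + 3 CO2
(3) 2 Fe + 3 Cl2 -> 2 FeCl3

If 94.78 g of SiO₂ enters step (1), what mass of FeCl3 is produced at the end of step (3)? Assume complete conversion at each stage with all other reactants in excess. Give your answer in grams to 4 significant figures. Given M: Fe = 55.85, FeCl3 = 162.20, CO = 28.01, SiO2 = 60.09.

341.1 g

n(SiO2) = 94.78 / 60.09 = 1.5773 mol.
Reaction (1): SiO2→CO ratio 1:2 ⇒ n(CO) = 3.1546 mol.
Reaction (2): CO→Fe ratio 3:2 ⇒ n(Fe) = 2.1031 mol.
Reaction (3): Fe→FeCl3 ratio 2:2 ⇒ n(FeCl3) = 2.1031 mol.
Mass of FeCl3 = 2.1031 × 162.20 = 341.12 g.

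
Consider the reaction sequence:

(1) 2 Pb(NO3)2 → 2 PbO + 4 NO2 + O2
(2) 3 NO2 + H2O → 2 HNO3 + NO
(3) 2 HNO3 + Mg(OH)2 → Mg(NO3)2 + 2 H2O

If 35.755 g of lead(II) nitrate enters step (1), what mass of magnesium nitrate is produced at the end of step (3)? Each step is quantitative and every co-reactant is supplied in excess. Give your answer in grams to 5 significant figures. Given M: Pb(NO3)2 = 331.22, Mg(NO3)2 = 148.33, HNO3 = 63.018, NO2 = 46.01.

n(Pb(NO3)2) = 35.755 / 331.22 = 0.107949 mol.
Reaction (1): Pb(NO3)2→NO2 ratio 2:4 ⇒ n(NO2) = 0.215899 mol.
Reaction (2): NO2→HNO3 ratio 3:2 ⇒ n(HNO3) = 0.143933 mol.
Reaction (3): HNO3→Mg(NO3)2 ratio 2:1 ⇒ n(Mg(NO3)2) = 0.0719663 mol.
Mass of Mg(NO3)2 = 0.0719663 × 148.33 = 10.6748 g.

10.675 g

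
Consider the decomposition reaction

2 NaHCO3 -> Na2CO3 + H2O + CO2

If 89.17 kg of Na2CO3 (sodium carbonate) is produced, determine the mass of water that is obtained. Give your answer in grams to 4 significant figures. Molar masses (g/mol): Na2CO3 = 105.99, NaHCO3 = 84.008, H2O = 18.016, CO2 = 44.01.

Convert: 89.17 kg = 89170 g.
n(Na2CO3) = 89170 g / 105.99 g/mol = 841.31 mol.
From the equation the Na2CO3:H2O mole ratio is 1:1, so n(H2O) = 841.31 × 1/1 = 841.31 mol.
Mass of H2O = 841.31 mol × 18.016 g/mol = 15157 g.

15160 g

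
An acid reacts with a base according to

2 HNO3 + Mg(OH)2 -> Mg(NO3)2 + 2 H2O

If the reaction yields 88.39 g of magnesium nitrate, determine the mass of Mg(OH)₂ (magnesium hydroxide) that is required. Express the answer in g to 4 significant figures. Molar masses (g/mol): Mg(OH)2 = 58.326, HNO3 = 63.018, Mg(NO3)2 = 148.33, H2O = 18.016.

34.76 g

n(Mg(NO3)2) = 88.390 g / 148.33 g/mol = 0.59590 mol.
From the equation the Mg(NO3)2:Mg(OH)2 mole ratio is 1:1, so n(Mg(OH)2) = 0.59590 × 1/1 = 0.59590 mol.
Mass of Mg(OH)2 = 0.59590 mol × 58.326 g/mol = 34.757 g.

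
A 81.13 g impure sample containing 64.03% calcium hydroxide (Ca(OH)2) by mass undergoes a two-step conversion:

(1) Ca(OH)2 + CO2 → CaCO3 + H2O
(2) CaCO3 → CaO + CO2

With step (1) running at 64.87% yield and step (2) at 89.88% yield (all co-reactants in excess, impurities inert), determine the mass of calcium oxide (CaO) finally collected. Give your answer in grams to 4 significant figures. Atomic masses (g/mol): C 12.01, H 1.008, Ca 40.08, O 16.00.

Pure Ca(OH)2 = 81.13 × 0.6403 = 51.948 g.
M(Ca(OH)2) = 40.08 + 2(16.00) + 2(1.008) = 74.096 g/mol.
M(CaO) = 40.08 + 16.00 = 56.08 g/mol.
n(Ca(OH)2) = 51.948 / 74.096 = 0.70108 mol.
Step 1 (Ca(OH)2:CaCO3 = 1:1): theoretical n(CaCO3) = 0.70108 mol; at 64.87% yield, n(CaCO3) = 0.45479 mol.
Step 2 (CaCO3:CaO = 1:1): theoretical n(CaO) = 0.45479 mol, so theoretical mass = 0.45479 × 56.08 = 25.505 g.
At 89.88% yield, actual mass of CaO = 25.505 × 0.8988 = 22.924 g.

22.92 g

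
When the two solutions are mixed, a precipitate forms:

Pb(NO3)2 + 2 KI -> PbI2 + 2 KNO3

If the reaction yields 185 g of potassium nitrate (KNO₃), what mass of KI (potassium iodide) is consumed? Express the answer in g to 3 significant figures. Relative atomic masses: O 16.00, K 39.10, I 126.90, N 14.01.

304 g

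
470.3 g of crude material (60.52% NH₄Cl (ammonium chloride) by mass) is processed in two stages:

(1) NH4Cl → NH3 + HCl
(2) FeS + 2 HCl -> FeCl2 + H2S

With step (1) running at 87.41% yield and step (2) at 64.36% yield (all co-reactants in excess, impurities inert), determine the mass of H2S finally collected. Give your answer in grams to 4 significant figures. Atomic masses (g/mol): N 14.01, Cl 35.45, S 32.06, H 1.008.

51.00 g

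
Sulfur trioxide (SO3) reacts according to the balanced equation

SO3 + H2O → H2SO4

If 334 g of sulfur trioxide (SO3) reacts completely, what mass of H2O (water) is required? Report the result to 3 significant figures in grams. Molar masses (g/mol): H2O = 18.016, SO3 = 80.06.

75.2 g

n(SO3) = 334.0 g / 80.06 g/mol = 4.172 mol.
From the equation the SO3:H2O mole ratio is 1:1, so n(H2O) = 4.172 × 1/1 = 4.172 mol.
Mass of H2O = 4.172 mol × 18.016 g/mol = 75.16 g.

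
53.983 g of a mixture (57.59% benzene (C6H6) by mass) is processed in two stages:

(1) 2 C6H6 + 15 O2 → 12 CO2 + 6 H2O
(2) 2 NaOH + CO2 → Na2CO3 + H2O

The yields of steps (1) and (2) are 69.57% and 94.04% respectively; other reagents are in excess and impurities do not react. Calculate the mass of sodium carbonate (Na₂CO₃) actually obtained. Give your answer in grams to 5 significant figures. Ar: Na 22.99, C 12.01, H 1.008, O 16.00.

Pure C6H6 = 53.983 × 0.5759 = 31.0888 g.
M(C6H6) = 6(12.01) + 6(1.008) = 78.108 g/mol.
M(Na2CO3) = 2(22.99) + 12.01 + 3(16.00) = 105.99 g/mol.
n(C6H6) = 31.0888 / 78.108 = 0.398023 mol.
Step 1 (C6H6:CO2 = 2:12): theoretical n(CO2) = 2.38814 mol; at 69.57% yield, n(CO2) = 1.66143 mol.
Step 2 (CO2:Na2CO3 = 1:1): theoretical n(Na2CO3) = 1.66143 mol, so theoretical mass = 1.66143 × 105.99 = 176.095 g.
At 94.04% yield, actual mass of Na2CO3 = 176.095 × 0.9404 = 165.600 g.

165.60 g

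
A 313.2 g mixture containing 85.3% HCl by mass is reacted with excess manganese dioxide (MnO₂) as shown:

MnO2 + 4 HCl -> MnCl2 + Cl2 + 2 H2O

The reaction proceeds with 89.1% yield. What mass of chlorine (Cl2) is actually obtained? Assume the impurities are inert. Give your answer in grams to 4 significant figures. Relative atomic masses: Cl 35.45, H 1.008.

115.7 g

Pure HCl available = 313.2 g × 0.853 = 267.16 g.
M(HCl) = 1.008 + 35.45 = 36.458 g/mol.
M(Cl2) = 2(35.45) = 70.90 g/mol.
n(HCl) = 267.16 g / 36.458 g/mol = 7.3279 mol.
From the equation the HCl:Cl2 mole ratio is 4:1, so n(Cl2) = 7.3279 × 1/4 = 1.8320 mol.
Mass of Cl2 = 1.8320 mol × 70.90 g/mol = 129.89 g.
Actual mass collected = 129.89 g × 0.891 = 115.73 g.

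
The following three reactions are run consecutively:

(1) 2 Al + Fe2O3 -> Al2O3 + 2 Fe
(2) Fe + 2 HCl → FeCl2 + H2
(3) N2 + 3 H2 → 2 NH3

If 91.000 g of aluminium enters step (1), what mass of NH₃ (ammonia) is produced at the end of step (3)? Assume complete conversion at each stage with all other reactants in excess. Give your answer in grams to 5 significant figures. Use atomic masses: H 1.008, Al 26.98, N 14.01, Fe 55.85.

38.302 g

M(Al) = 26.98 g/mol.
M(NH3) = 14.01 + 3(1.008) = 17.034 g/mol.
n(Al) = 91.000 / 26.98 = 3.37287 mol.
Reaction (1): Al→Fe ratio 2:2 ⇒ n(Fe) = 3.37287 mol.
Reaction (2): Fe→H2 ratio 1:1 ⇒ n(H2) = 3.37287 mol.
Reaction (3): H2→NH3 ratio 3:2 ⇒ n(NH3) = 2.24858 mol.
Mass of NH3 = 2.24858 × 17.034 = 38.3023 g.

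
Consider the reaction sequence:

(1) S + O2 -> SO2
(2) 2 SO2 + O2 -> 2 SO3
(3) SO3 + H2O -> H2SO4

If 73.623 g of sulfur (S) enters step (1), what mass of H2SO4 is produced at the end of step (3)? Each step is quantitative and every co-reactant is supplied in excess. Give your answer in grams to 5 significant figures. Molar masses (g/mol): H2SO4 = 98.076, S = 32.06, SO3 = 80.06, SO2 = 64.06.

n(S) = 73.623 / 32.06 = 2.29641 mol.
Reaction (1): S→SO2 ratio 1:1 ⇒ n(SO2) = 2.29641 mol.
Reaction (2): SO2→SO3 ratio 2:2 ⇒ n(SO3) = 2.29641 mol.
Reaction (3): SO3→H2SO4 ratio 1:1 ⇒ n(H2SO4) = 2.29641 mol.
Mass of H2SO4 = 2.29641 × 98.076 = 225.223 g.

225.22 g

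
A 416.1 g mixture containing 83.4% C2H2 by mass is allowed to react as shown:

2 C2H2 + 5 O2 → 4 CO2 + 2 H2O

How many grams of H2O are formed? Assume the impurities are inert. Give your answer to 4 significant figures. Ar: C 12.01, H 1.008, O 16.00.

240.1 g

Mass of pure C2H2 = 416.1 g × 0.834 = 347.03 g.
M(C2H2) = 2(12.01) + 2(1.008) = 26.036 g/mol.
M(H2O) = 2(1.008) + 16.00 = 18.016 g/mol.
n(C2H2) = 347.03 g / 26.036 g/mol = 13.329 mol.
From the equation the C2H2:H2O mole ratio is 2:2, so n(H2O) = 13.329 × 2/2 = 13.329 mol.
Mass of H2O = 13.329 mol × 18.016 g/mol = 240.13 g.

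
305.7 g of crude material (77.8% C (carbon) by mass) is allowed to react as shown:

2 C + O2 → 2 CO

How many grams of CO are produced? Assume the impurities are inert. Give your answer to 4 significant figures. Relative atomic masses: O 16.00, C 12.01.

554.7 g

Mass of pure C = 305.7 g × 0.778 = 237.83 g.
M(C) = 12.01 g/mol.
M(CO) = 12.01 + 16.00 = 28.01 g/mol.
n(C) = 237.83 g / 12.01 g/mol = 19.803 mol.
From the equation the C:CO mole ratio is 2:2, so n(CO) = 19.803 × 2/2 = 19.803 mol.
Mass of CO = 19.803 mol × 28.01 g/mol = 554.68 g.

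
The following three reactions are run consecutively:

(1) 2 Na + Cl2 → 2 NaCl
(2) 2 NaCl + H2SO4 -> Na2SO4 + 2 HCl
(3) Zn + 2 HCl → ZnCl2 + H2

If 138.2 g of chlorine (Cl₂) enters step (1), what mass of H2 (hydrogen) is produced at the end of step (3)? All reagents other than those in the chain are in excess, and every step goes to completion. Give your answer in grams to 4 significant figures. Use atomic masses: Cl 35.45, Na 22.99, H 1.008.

M(Cl2) = 2(35.45) = 70.90 g/mol.
M(H2) = 2(1.008) = 2.016 g/mol.
n(Cl2) = 138.2 / 70.90 = 1.9492 mol.
Reaction (1): Cl2→NaCl ratio 1:2 ⇒ n(NaCl) = 3.8984 mol.
Reaction (2): NaCl→HCl ratio 2:2 ⇒ n(HCl) = 3.8984 mol.
Reaction (3): HCl→H2 ratio 2:1 ⇒ n(H2) = 1.9492 mol.
Mass of H2 = 1.9492 × 2.016 = 3.9296 g.

3.930 g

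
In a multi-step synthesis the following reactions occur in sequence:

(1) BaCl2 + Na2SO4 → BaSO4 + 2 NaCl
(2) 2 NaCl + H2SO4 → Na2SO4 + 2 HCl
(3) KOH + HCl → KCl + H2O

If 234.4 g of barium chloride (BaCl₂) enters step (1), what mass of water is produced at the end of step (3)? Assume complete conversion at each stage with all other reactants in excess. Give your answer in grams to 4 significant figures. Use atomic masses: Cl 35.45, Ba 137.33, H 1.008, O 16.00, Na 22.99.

M(BaCl2) = 137.33 + 2(35.45) = 208.23 g/mol.
M(H2O) = 2(1.008) + 16.00 = 18.016 g/mol.
n(BaCl2) = 234.4 / 208.23 = 1.1257 mol.
Reaction (1): BaCl2→NaCl ratio 1:2 ⇒ n(NaCl) = 2.2514 mol.
Reaction (2): NaCl→HCl ratio 2:2 ⇒ n(HCl) = 2.2514 mol.
Reaction (3): HCl→H2O ratio 1:1 ⇒ n(H2O) = 2.2514 mol.
Mass of H2O = 2.2514 × 18.016 = 40.560 g.

40.56 g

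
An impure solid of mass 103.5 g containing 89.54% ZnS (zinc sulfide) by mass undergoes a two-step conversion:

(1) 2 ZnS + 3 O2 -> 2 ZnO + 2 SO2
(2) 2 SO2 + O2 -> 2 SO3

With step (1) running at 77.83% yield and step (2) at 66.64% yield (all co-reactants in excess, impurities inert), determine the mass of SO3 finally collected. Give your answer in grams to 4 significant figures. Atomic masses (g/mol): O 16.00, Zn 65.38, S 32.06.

39.49 g

Pure ZnS = 103.5 × 0.8954 = 92.674 g.
M(ZnS) = 65.38 + 32.06 = 97.44 g/mol.
M(SO3) = 32.06 + 3(16.00) = 80.06 g/mol.
n(ZnS) = 92.674 / 97.44 = 0.95109 mol.
Step 1 (ZnS:SO2 = 2:2): theoretical n(SO2) = 0.95109 mol; at 77.83% yield, n(SO2) = 0.74023 mol.
Step 2 (SO2:SO3 = 2:2): theoretical n(SO3) = 0.74023 mol, so theoretical mass = 0.74023 × 80.06 = 59.263 g.
At 66.64% yield, actual mass of SO3 = 59.263 × 0.6664 = 39.493 g.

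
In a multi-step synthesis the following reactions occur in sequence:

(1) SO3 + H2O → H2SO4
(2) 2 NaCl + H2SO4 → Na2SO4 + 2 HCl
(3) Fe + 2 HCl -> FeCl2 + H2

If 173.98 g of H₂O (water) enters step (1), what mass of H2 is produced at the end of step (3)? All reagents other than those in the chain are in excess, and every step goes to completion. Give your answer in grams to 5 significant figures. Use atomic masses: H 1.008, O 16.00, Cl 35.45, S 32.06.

19.468 g

M(H2O) = 2(1.008) + 16.00 = 18.016 g/mol.
M(H2) = 2(1.008) = 2.016 g/mol.
n(H2O) = 173.98 / 18.016 = 9.65697 mol.
Reaction (1): H2O→H2SO4 ratio 1:1 ⇒ n(H2SO4) = 9.65697 mol.
Reaction (2): H2SO4→HCl ratio 1:2 ⇒ n(HCl) = 19.3139 mol.
Reaction (3): HCl→H2 ratio 2:1 ⇒ n(H2) = 9.65697 mol.
Mass of H2 = 9.65697 × 2.016 = 19.4685 g.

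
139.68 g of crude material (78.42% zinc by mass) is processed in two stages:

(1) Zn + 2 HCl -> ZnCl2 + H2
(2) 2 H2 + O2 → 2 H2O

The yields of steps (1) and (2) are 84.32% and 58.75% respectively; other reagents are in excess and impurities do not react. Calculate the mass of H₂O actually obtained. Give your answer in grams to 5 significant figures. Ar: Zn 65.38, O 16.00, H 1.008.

14.952 g

Pure Zn = 139.68 × 0.7842 = 109.537 g.
M(Zn) = 65.38 g/mol.
M(H2O) = 2(1.008) + 16.00 = 18.016 g/mol.
n(Zn) = 109.537 / 65.38 = 1.67539 mol.
Step 1 (Zn:H2 = 1:1): theoretical n(H2) = 1.67539 mol; at 84.32% yield, n(H2) = 1.41269 mol.
Step 2 (H2:H2O = 2:2): theoretical n(H2O) = 1.41269 mol, so theoretical mass = 1.41269 × 18.016 = 25.4510 g.
At 58.75% yield, actual mass of H2O = 25.4510 × 0.5875 = 14.9525 g.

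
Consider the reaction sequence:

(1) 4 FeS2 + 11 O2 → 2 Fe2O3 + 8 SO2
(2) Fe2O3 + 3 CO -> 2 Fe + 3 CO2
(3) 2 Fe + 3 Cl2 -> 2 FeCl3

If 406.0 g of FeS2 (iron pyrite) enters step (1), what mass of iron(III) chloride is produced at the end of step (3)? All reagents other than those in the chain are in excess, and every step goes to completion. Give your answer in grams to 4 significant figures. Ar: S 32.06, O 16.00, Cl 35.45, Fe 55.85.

M(FeS2) = 55.85 + 2(32.06) = 119.97 g/mol.
M(FeCl3) = 55.85 + 3(35.45) = 162.20 g/mol.
n(FeS2) = 406.0 / 119.97 = 3.3842 mol.
Reaction (1): FeS2→Fe2O3 ratio 4:2 ⇒ n(Fe2O3) = 1.6921 mol.
Reaction (2): Fe2O3→Fe ratio 1:2 ⇒ n(Fe) = 3.3842 mol.
Reaction (3): Fe→FeCl3 ratio 2:2 ⇒ n(FeCl3) = 3.3842 mol.
Mass of FeCl3 = 3.3842 × 162.20 = 548.91 g.

548.9 g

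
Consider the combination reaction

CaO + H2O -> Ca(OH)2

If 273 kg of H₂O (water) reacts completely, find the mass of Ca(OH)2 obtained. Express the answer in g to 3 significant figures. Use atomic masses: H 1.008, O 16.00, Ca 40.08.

1120000 g

M(H2O) = 2(1.008) + 16.00 = 18.016 g/mol.
M(Ca(OH)2) = 40.08 + 2(16.00) + 2(1.008) = 74.096 g/mol.
Convert: 273 kg = 273000 g.
n(H2O) = 273000 g / 18.016 g/mol = 15150 mol.
From the equation the H2O:Ca(OH)2 mole ratio is 1:1, so n(Ca(OH)2) = 15150 × 1/1 = 15150 mol.
Mass of Ca(OH)2 = 15150 mol × 74.096 g/mol = 1.123 × 10^6 g.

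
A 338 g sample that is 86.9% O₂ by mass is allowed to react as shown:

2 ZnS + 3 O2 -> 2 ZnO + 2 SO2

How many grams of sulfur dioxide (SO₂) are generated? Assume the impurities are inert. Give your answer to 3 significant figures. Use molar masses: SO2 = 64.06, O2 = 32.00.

Mass of pure O2 = 338 g × 0.869 = 293.7 g.
n(O2) = 293.7 g / 32.00 g/mol = 9.179 mol.
From the equation the O2:SO2 mole ratio is 3:2, so n(SO2) = 9.179 × 2/3 = 6.119 mol.
Mass of SO2 = 6.119 mol × 64.06 g/mol = 392.0 g.

392 g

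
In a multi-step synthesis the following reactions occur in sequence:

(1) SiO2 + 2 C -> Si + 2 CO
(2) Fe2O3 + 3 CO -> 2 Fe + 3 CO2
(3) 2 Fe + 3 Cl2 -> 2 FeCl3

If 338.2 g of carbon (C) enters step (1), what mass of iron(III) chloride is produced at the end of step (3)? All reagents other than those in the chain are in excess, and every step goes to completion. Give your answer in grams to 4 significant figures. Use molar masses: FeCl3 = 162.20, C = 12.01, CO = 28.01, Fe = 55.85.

3045 g

n(C) = 338.2 / 12.01 = 28.160 mol.
Reaction (1): C→CO ratio 2:2 ⇒ n(CO) = 28.160 mol.
Reaction (2): CO→Fe ratio 3:2 ⇒ n(Fe) = 18.773 mol.
Reaction (3): Fe→FeCl3 ratio 2:2 ⇒ n(FeCl3) = 18.773 mol.
Mass of FeCl3 = 18.773 × 162.20 = 3045.0 g.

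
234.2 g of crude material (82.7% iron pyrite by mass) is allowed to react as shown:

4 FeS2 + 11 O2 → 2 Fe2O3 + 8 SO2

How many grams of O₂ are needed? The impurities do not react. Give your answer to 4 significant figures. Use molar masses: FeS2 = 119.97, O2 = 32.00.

Mass of pure FeS2 = 234.2 g × 0.827 = 193.68 g.
n(FeS2) = 193.68 g / 119.97 g/mol = 1.6144 mol.
From the equation the FeS2:O2 mole ratio is 4:11, so n(O2) = 1.6144 × 11/4 = 4.4397 mol.
Mass of O2 = 4.4397 mol × 32.00 g/mol = 142.07 g.

142.1 g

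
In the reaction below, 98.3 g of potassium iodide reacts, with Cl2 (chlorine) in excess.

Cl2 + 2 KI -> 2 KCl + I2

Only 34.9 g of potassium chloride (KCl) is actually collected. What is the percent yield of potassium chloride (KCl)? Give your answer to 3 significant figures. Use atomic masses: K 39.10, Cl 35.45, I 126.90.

M(KI) = 39.10 + 126.90 = 166.00 g/mol.
M(KCl) = 39.10 + 35.45 = 74.55 g/mol.
n(KI) = 98.30 g / 166.00 g/mol = 0.5922 mol.
From the equation the KI:KCl mole ratio is 2:2, so n(KCl) = 0.5922 × 2/2 = 0.5922 mol.
Mass of KCl = 0.5922 mol × 74.55 g/mol = 44.15 g.
This is the theoretical yield. Percent yield = 34.9 g / 44.15 g × 100% = 79.06%.

79.1 %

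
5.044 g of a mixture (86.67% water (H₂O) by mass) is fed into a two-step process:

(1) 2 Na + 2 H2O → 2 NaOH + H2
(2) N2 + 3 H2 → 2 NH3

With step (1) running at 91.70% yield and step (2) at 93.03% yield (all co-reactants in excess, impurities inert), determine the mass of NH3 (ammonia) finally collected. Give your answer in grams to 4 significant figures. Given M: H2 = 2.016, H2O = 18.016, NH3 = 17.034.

Pure H2O = 5.044 × 0.8667 = 4.3716 g.
n(H2O) = 4.3716 / 18.016 = 0.24265 mol.
Step 1 (H2O:H2 = 2:1): theoretical n(H2) = 0.12133 mol; at 91.70% yield, n(H2) = 0.11126 mol.
Step 2 (H2:NH3 = 3:2): theoretical n(NH3) = 0.074171 mol, so theoretical mass = 0.074171 × 17.034 = 1.2634 g.
At 93.03% yield, actual mass of NH3 = 1.2634 × 0.9303 = 1.1754 g.

1.175 g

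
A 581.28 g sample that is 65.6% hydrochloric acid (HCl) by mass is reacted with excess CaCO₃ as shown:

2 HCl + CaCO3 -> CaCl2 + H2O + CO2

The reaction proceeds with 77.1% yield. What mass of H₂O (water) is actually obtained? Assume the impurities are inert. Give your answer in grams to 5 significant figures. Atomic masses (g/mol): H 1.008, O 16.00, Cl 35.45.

72.641 g

Pure HCl available = 581.28 g × 0.656 = 381.320 g.
M(HCl) = 1.008 + 35.45 = 36.458 g/mol.
M(H2O) = 2(1.008) + 16.00 = 18.016 g/mol.
n(HCl) = 381.320 g / 36.458 g/mol = 10.4591 mol.
From the equation the HCl:H2O mole ratio is 2:1, so n(H2O) = 10.4591 × 1/2 = 5.22957 mol.
Mass of H2O = 5.22957 mol × 18.016 g/mol = 94.2160 g.
Actual mass collected = 94.2160 g × 0.771 = 72.6406 g.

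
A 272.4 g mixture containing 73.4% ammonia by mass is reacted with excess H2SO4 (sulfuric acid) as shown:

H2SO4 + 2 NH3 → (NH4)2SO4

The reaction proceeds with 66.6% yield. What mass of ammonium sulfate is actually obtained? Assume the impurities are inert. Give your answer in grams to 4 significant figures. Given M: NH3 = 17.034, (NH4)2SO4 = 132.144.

Pure NH3 available = 272.4 g × 0.734 = 199.94 g.
n(NH3) = 199.94 g / 17.034 g/mol = 11.738 mol.
From the equation the NH3:(NH4)2SO4 mole ratio is 2:1, so n((NH4)2SO4) = 11.738 × 1/2 = 5.8689 mol.
Mass of (NH4)2SO4 = 5.8689 mol × 132.144 g/mol = 775.54 g.
Actual mass collected = 775.54 g × 0.666 = 516.51 g.

516.5 g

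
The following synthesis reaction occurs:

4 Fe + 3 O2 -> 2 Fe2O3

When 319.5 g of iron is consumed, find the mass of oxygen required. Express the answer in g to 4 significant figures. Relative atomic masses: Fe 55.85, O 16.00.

137.3 g

M(Fe) = 55.85 g/mol.
M(O2) = 2(16.00) = 32.00 g/mol.
n(Fe) = 319.50 g / 55.85 g/mol = 5.7207 mol.
From the equation the Fe:O2 mole ratio is 4:3, so n(O2) = 5.7207 × 3/4 = 4.2905 mol.
Mass of O2 = 4.2905 mol × 32.00 g/mol = 137.30 g.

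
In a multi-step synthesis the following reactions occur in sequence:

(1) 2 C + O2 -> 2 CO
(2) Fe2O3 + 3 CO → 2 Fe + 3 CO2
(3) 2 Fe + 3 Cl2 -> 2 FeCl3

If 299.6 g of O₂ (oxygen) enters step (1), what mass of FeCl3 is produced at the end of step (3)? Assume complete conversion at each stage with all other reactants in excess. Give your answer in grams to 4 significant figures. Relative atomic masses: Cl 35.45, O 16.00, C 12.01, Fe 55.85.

2025 g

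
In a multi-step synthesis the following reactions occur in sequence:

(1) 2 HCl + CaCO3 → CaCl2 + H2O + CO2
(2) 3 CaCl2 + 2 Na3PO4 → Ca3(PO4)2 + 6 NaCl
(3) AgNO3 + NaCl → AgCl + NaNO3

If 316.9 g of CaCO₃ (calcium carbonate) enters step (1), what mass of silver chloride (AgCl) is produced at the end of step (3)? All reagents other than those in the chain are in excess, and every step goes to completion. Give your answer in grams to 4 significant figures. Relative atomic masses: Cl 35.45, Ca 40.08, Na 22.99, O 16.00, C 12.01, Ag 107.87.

907.5 g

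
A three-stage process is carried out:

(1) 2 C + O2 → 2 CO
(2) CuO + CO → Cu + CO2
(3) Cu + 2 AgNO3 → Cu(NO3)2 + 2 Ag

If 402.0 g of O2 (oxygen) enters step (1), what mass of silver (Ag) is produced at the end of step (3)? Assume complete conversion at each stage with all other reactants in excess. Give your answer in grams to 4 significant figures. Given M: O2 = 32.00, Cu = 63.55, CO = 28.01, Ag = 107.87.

5420 g

n(O2) = 402.0 / 32.00 = 12.562 mol.
Reaction (1): O2→CO ratio 1:2 ⇒ n(CO) = 25.125 mol.
Reaction (2): CO→Cu ratio 1:1 ⇒ n(Cu) = 25.125 mol.
Reaction (3): Cu→Ag ratio 1:2 ⇒ n(Ag) = 50.250 mol.
Mass of Ag = 50.250 × 107.87 = 5420.5 g.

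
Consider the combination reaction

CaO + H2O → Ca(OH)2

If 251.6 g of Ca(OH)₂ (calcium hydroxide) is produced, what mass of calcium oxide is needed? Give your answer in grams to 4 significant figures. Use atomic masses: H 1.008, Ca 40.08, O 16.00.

190.4 g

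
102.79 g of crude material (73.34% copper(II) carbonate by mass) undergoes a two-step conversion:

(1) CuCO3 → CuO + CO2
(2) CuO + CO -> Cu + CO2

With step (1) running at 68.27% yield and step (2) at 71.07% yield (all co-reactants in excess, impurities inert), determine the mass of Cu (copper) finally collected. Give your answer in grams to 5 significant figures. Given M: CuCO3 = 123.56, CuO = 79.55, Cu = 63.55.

Pure CuCO3 = 102.79 × 0.7334 = 75.3862 g.
n(CuCO3) = 75.3862 / 123.56 = 0.610118 mol.
Step 1 (CuCO3:CuO = 1:1): theoretical n(CuO) = 0.610118 mol; at 68.27% yield, n(CuO) = 0.416528 mol.
Step 2 (CuO:Cu = 1:1): theoretical n(Cu) = 0.416528 mol, so theoretical mass = 0.416528 × 63.55 = 26.4703 g.
At 71.07% yield, actual mass of Cu = 26.4703 × 0.7107 = 18.8125 g.

18.812 g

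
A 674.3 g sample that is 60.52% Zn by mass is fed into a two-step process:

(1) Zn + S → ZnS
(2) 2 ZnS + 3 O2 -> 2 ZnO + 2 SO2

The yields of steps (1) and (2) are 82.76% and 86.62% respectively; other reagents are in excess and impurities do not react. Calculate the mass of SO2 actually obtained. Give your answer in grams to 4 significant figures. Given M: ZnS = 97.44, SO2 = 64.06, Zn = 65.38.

Pure Zn = 674.3 × 0.6052 = 408.09 g.
n(Zn) = 408.09 / 65.38 = 6.2418 mol.
Step 1 (Zn:ZnS = 1:1): theoretical n(ZnS) = 6.2418 mol; at 82.76% yield, n(ZnS) = 5.1657 mol.
Step 2 (ZnS:SO2 = 2:2): theoretical n(SO2) = 5.1657 mol, so theoretical mass = 5.1657 × 64.06 = 330.91 g.
At 86.62% yield, actual mass of SO2 = 330.91 × 0.8662 = 286.64 g.

286.6 g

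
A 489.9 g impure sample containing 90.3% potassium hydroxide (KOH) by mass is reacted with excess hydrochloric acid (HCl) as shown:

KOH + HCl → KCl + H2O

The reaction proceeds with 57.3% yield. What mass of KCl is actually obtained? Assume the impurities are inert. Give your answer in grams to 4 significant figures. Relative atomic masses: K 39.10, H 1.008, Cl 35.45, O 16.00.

336.8 g

Pure KOH available = 489.9 g × 0.903 = 442.38 g.
M(KOH) = 39.10 + 16.00 + 1.008 = 56.108 g/mol.
M(KCl) = 39.10 + 35.45 = 74.55 g/mol.
n(KOH) = 442.38 g / 56.108 g/mol = 7.8844 mol.
From the equation the KOH:KCl mole ratio is 1:1, so n(KCl) = 7.8844 × 1/1 = 7.8844 mol.
Mass of KCl = 7.8844 mol × 74.55 g/mol = 587.78 g.
Actual mass collected = 587.78 g × 0.573 = 336.80 g.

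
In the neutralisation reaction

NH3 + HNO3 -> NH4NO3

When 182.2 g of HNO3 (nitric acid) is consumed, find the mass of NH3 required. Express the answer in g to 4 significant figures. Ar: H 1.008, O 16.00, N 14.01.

49.25 g

M(HNO3) = 1.008 + 14.01 + 3(16.00) = 63.018 g/mol.
M(NH3) = 14.01 + 3(1.008) = 17.034 g/mol.
n(HNO3) = 182.20 g / 63.018 g/mol = 2.8912 mol.
From the equation the HNO3:NH3 mole ratio is 1:1, so n(NH3) = 2.8912 × 1/1 = 2.8912 mol.
Mass of NH3 = 2.8912 mol × 17.034 g/mol = 49.249 g.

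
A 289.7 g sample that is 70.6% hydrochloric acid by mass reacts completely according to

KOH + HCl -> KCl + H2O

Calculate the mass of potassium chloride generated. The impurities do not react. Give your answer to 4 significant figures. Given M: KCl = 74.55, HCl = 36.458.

Mass of pure HCl = 289.7 g × 0.706 = 204.53 g.
n(HCl) = 204.53 g / 36.458 g/mol = 5.6100 mol.
From the equation the HCl:KCl mole ratio is 1:1, so n(KCl) = 5.6100 × 1/1 = 5.6100 mol.
Mass of KCl = 5.6100 mol × 74.55 g/mol = 418.22 g.

418.2 g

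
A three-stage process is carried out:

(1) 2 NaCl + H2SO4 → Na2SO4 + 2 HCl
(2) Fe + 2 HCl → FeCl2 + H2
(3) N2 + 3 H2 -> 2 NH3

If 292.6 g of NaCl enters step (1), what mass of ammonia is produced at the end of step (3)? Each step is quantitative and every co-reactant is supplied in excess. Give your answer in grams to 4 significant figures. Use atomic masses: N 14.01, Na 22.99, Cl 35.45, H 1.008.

28.43 g

M(NaCl) = 22.99 + 35.45 = 58.44 g/mol.
M(NH3) = 14.01 + 3(1.008) = 17.034 g/mol.
n(NaCl) = 292.6 / 58.44 = 5.0068 mol.
Reaction (1): NaCl→HCl ratio 2:2 ⇒ n(HCl) = 5.0068 mol.
Reaction (2): HCl→H2 ratio 2:1 ⇒ n(H2) = 2.5034 mol.
Reaction (3): H2→NH3 ratio 3:2 ⇒ n(NH3) = 1.6689 mol.
Mass of NH3 = 1.6689 × 17.034 = 28.429 g.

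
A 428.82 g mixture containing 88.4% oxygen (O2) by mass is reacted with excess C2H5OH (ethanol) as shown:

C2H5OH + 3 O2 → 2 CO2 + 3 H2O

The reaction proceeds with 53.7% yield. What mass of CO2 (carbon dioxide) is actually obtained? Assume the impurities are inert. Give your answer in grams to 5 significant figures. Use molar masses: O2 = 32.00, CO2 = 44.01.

Pure O2 available = 428.82 g × 0.884 = 379.077 g.
n(O2) = 379.077 g / 32.00 g/mol = 11.8462 mol.
From the equation the O2:CO2 mole ratio is 3:2, so n(CO2) = 11.8462 × 2/3 = 7.89744 mol.
Mass of CO2 = 7.89744 mol × 44.01 g/mol = 347.566 g.
Actual mass collected = 347.566 g × 0.537 = 186.643 g.

186.64 g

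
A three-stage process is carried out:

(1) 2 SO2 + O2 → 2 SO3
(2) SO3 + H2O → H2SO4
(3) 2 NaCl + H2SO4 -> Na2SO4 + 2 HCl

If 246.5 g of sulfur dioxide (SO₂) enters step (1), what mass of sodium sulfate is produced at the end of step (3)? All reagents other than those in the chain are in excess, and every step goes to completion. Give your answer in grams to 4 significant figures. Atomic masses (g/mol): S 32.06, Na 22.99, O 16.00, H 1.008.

546.6 g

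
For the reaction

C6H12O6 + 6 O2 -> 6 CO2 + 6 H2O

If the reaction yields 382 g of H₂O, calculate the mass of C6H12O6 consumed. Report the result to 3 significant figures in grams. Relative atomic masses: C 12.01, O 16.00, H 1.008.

M(H2O) = 2(1.008) + 16.00 = 18.016 g/mol.
M(C6H12O6) = 6(12.01) + 12(1.008) + 6(16.00) = 180.156 g/mol.
n(H2O) = 382.0 g / 18.016 g/mol = 21.20 mol.
From the equation the H2O:C6H12O6 mole ratio is 6:1, so n(C6H12O6) = 21.20 × 1/6 = 3.534 mol.
Mass of C6H12O6 = 3.534 mol × 180.156 g/mol = 636.7 g.

637 g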